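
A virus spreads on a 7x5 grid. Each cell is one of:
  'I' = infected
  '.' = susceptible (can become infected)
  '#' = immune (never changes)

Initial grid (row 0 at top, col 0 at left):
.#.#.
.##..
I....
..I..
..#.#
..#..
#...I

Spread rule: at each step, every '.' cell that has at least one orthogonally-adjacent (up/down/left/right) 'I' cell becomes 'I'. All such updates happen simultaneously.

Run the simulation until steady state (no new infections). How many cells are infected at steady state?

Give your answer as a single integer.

Step 0 (initial): 3 infected
Step 1: +8 new -> 11 infected
Step 2: +8 new -> 19 infected
Step 3: +5 new -> 24 infected
Step 4: +1 new -> 25 infected
Step 5: +1 new -> 26 infected
Step 6: +0 new -> 26 infected

Answer: 26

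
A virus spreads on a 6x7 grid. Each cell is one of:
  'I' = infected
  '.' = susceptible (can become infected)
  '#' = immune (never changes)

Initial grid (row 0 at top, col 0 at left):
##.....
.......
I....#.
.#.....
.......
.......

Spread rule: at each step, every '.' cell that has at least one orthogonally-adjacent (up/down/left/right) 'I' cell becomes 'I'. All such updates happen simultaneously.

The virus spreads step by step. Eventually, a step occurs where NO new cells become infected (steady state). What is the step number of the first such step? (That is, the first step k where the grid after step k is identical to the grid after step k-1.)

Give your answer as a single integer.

Answer: 10

Derivation:
Step 0 (initial): 1 infected
Step 1: +3 new -> 4 infected
Step 2: +3 new -> 7 infected
Step 3: +5 new -> 12 infected
Step 4: +6 new -> 18 infected
Step 5: +5 new -> 23 infected
Step 6: +5 new -> 28 infected
Step 7: +5 new -> 33 infected
Step 8: +4 new -> 37 infected
Step 9: +1 new -> 38 infected
Step 10: +0 new -> 38 infected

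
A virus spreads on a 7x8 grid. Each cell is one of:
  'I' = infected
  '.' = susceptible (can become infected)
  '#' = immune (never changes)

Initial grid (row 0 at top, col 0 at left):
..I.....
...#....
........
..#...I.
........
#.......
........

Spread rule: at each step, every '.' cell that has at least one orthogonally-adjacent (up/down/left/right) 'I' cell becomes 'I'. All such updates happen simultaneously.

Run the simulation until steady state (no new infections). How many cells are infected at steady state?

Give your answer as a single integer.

Answer: 53

Derivation:
Step 0 (initial): 2 infected
Step 1: +7 new -> 9 infected
Step 2: +11 new -> 20 infected
Step 3: +14 new -> 34 infected
Step 4: +7 new -> 41 infected
Step 5: +5 new -> 46 infected
Step 6: +4 new -> 50 infected
Step 7: +2 new -> 52 infected
Step 8: +1 new -> 53 infected
Step 9: +0 new -> 53 infected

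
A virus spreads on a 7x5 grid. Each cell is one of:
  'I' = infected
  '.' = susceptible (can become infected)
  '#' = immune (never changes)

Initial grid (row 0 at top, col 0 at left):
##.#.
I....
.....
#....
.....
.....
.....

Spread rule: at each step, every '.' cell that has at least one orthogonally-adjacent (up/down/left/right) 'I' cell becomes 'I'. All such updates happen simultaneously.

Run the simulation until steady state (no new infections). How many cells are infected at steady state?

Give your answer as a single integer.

Answer: 31

Derivation:
Step 0 (initial): 1 infected
Step 1: +2 new -> 3 infected
Step 2: +2 new -> 5 infected
Step 3: +4 new -> 9 infected
Step 4: +4 new -> 13 infected
Step 5: +6 new -> 19 infected
Step 6: +5 new -> 24 infected
Step 7: +4 new -> 28 infected
Step 8: +2 new -> 30 infected
Step 9: +1 new -> 31 infected
Step 10: +0 new -> 31 infected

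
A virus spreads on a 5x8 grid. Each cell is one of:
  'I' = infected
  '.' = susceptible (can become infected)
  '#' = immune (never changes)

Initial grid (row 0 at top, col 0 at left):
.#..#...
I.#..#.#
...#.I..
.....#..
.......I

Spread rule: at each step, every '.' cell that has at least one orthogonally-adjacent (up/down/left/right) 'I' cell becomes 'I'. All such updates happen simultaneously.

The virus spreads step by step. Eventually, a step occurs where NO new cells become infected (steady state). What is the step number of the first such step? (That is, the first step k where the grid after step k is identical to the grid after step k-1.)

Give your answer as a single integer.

Answer: 6

Derivation:
Step 0 (initial): 3 infected
Step 1: +7 new -> 10 infected
Step 2: +8 new -> 18 infected
Step 3: +7 new -> 25 infected
Step 4: +6 new -> 31 infected
Step 5: +2 new -> 33 infected
Step 6: +0 new -> 33 infected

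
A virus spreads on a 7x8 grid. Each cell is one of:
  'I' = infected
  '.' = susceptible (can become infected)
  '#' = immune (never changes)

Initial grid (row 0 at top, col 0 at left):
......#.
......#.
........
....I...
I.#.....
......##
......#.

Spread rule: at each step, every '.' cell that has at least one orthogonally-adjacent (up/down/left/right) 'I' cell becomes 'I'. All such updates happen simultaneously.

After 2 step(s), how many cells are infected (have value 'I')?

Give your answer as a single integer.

Step 0 (initial): 2 infected
Step 1: +7 new -> 9 infected
Step 2: +12 new -> 21 infected

Answer: 21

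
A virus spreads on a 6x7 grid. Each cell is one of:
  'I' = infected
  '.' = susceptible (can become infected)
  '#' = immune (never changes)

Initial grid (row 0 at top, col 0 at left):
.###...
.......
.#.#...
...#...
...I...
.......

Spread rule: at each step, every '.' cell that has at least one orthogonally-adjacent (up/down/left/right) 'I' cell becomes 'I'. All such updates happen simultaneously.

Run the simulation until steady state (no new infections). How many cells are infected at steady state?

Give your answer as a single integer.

Step 0 (initial): 1 infected
Step 1: +3 new -> 4 infected
Step 2: +6 new -> 10 infected
Step 3: +8 new -> 18 infected
Step 4: +7 new -> 25 infected
Step 5: +6 new -> 31 infected
Step 6: +3 new -> 34 infected
Step 7: +2 new -> 36 infected
Step 8: +0 new -> 36 infected

Answer: 36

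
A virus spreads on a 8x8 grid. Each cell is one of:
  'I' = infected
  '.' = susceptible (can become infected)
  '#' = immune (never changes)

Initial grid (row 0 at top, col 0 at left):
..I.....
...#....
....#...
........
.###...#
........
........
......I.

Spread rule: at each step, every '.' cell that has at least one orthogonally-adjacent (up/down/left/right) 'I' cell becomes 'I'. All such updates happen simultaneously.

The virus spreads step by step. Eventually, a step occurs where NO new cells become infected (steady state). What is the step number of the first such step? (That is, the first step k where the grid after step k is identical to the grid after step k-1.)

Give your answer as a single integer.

Step 0 (initial): 2 infected
Step 1: +6 new -> 8 infected
Step 2: +8 new -> 16 infected
Step 3: +11 new -> 27 infected
Step 4: +10 new -> 37 infected
Step 5: +12 new -> 49 infected
Step 6: +6 new -> 55 infected
Step 7: +3 new -> 58 infected
Step 8: +0 new -> 58 infected

Answer: 8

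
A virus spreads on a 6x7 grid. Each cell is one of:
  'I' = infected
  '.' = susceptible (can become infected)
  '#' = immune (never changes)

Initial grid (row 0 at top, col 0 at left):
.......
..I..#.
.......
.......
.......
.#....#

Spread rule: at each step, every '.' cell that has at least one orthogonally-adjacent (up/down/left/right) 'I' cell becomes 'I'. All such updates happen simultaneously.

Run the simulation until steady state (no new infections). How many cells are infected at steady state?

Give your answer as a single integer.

Step 0 (initial): 1 infected
Step 1: +4 new -> 5 infected
Step 2: +7 new -> 12 infected
Step 3: +7 new -> 19 infected
Step 4: +7 new -> 26 infected
Step 5: +6 new -> 32 infected
Step 6: +5 new -> 37 infected
Step 7: +2 new -> 39 infected
Step 8: +0 new -> 39 infected

Answer: 39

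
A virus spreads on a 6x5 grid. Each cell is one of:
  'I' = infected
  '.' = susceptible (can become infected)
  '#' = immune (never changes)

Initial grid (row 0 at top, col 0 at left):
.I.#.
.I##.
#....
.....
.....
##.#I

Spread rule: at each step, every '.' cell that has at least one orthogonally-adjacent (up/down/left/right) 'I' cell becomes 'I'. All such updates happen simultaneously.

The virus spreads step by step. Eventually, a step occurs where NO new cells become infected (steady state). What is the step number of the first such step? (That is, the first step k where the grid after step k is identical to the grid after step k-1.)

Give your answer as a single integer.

Step 0 (initial): 3 infected
Step 1: +5 new -> 8 infected
Step 2: +4 new -> 12 infected
Step 3: +7 new -> 19 infected
Step 4: +3 new -> 22 infected
Step 5: +1 new -> 23 infected
Step 6: +0 new -> 23 infected

Answer: 6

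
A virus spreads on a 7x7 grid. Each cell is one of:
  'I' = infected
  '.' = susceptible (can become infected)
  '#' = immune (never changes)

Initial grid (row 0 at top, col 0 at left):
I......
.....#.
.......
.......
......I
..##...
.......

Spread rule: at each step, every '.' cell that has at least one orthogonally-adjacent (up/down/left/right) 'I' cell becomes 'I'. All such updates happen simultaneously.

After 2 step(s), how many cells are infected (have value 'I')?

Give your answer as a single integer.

Step 0 (initial): 2 infected
Step 1: +5 new -> 7 infected
Step 2: +8 new -> 15 infected

Answer: 15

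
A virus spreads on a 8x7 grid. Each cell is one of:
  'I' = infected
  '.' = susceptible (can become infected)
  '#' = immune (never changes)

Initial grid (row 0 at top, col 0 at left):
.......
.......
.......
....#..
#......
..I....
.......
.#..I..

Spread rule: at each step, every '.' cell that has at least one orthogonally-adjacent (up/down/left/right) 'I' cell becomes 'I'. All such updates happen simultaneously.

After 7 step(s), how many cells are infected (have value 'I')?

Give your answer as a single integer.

Answer: 50

Derivation:
Step 0 (initial): 2 infected
Step 1: +7 new -> 9 infected
Step 2: +10 new -> 19 infected
Step 3: +7 new -> 26 infected
Step 4: +7 new -> 33 infected
Step 5: +7 new -> 40 infected
Step 6: +6 new -> 46 infected
Step 7: +4 new -> 50 infected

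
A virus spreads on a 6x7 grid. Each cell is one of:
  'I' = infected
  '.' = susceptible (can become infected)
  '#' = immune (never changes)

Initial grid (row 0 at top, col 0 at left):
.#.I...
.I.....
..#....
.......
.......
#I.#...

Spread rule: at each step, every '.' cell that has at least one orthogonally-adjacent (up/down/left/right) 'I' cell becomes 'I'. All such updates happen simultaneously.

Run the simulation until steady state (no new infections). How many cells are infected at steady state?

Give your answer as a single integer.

Step 0 (initial): 3 infected
Step 1: +8 new -> 11 infected
Step 2: +8 new -> 19 infected
Step 3: +7 new -> 26 infected
Step 4: +4 new -> 30 infected
Step 5: +4 new -> 34 infected
Step 6: +3 new -> 37 infected
Step 7: +1 new -> 38 infected
Step 8: +0 new -> 38 infected

Answer: 38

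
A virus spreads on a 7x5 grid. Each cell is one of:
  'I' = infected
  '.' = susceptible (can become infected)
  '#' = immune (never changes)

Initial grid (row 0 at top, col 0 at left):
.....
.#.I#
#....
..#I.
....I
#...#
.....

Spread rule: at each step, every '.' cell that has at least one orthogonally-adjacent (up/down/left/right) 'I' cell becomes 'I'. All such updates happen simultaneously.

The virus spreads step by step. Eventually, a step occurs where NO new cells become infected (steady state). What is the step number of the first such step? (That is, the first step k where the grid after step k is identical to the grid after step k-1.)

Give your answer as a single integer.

Answer: 7

Derivation:
Step 0 (initial): 3 infected
Step 1: +5 new -> 8 infected
Step 2: +6 new -> 14 infected
Step 3: +5 new -> 19 infected
Step 4: +6 new -> 25 infected
Step 5: +3 new -> 28 infected
Step 6: +1 new -> 29 infected
Step 7: +0 new -> 29 infected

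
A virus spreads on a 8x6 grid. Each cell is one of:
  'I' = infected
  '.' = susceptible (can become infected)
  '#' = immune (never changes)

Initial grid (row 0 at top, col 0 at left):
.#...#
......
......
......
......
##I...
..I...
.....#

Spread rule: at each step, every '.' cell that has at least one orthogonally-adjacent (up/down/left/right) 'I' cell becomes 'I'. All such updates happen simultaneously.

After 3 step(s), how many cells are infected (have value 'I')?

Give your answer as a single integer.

Step 0 (initial): 2 infected
Step 1: +5 new -> 7 infected
Step 2: +8 new -> 15 infected
Step 3: +9 new -> 24 infected

Answer: 24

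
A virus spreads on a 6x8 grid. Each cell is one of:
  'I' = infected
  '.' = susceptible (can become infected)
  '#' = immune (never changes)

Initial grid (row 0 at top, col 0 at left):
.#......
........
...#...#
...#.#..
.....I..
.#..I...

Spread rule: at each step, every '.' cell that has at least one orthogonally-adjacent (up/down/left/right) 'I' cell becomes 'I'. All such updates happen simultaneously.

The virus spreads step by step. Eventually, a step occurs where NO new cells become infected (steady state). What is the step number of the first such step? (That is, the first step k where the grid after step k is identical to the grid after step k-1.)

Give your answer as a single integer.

Answer: 10

Derivation:
Step 0 (initial): 2 infected
Step 1: +4 new -> 6 infected
Step 2: +6 new -> 12 infected
Step 3: +5 new -> 17 infected
Step 4: +5 new -> 22 infected
Step 5: +8 new -> 30 infected
Step 6: +7 new -> 37 infected
Step 7: +3 new -> 40 infected
Step 8: +1 new -> 41 infected
Step 9: +1 new -> 42 infected
Step 10: +0 new -> 42 infected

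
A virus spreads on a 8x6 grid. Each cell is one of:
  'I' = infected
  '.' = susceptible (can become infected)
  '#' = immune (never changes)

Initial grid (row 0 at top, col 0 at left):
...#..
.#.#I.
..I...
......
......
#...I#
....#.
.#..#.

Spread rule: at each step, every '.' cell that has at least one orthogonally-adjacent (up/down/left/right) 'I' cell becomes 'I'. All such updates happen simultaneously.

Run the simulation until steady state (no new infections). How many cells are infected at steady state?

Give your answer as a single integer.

Step 0 (initial): 3 infected
Step 1: +9 new -> 12 infected
Step 2: +12 new -> 24 infected
Step 3: +8 new -> 32 infected
Step 4: +4 new -> 36 infected
Step 5: +1 new -> 37 infected
Step 6: +1 new -> 38 infected
Step 7: +0 new -> 38 infected

Answer: 38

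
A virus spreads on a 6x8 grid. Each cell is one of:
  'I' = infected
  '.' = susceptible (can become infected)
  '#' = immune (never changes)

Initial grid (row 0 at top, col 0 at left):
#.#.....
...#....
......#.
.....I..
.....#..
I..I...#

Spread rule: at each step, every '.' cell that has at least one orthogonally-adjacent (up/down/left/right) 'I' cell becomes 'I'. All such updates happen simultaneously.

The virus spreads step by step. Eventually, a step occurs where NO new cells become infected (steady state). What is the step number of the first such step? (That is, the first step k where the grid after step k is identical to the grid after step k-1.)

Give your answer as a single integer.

Answer: 7

Derivation:
Step 0 (initial): 3 infected
Step 1: +8 new -> 11 infected
Step 2: +10 new -> 21 infected
Step 3: +10 new -> 31 infected
Step 4: +6 new -> 37 infected
Step 5: +4 new -> 41 infected
Step 6: +1 new -> 42 infected
Step 7: +0 new -> 42 infected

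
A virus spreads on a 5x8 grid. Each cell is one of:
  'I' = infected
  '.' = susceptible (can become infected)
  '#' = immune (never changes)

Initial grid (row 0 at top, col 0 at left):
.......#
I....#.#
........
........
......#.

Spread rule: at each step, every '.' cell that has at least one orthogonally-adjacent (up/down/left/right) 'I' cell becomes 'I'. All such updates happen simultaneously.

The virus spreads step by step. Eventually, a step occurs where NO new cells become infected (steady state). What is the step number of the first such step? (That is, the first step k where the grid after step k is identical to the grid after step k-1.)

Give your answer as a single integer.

Answer: 11

Derivation:
Step 0 (initial): 1 infected
Step 1: +3 new -> 4 infected
Step 2: +4 new -> 8 infected
Step 3: +5 new -> 13 infected
Step 4: +5 new -> 18 infected
Step 5: +4 new -> 22 infected
Step 6: +4 new -> 26 infected
Step 7: +4 new -> 30 infected
Step 8: +4 new -> 34 infected
Step 9: +1 new -> 35 infected
Step 10: +1 new -> 36 infected
Step 11: +0 new -> 36 infected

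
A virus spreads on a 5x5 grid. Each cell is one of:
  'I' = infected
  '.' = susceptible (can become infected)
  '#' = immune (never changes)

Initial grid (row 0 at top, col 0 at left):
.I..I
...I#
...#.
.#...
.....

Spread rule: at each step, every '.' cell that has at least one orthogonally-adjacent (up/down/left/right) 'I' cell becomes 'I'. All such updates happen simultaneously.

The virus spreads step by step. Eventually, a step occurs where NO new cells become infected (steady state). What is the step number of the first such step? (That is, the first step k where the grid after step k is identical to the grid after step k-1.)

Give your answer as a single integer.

Answer: 7

Derivation:
Step 0 (initial): 3 infected
Step 1: +5 new -> 8 infected
Step 2: +3 new -> 11 infected
Step 3: +2 new -> 13 infected
Step 4: +3 new -> 16 infected
Step 5: +4 new -> 20 infected
Step 6: +2 new -> 22 infected
Step 7: +0 new -> 22 infected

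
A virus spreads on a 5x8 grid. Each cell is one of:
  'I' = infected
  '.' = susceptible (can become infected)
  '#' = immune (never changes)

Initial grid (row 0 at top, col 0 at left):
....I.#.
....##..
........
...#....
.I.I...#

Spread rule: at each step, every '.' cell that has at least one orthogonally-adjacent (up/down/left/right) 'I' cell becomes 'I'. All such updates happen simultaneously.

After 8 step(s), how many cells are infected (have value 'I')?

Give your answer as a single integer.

Answer: 35

Derivation:
Step 0 (initial): 3 infected
Step 1: +6 new -> 9 infected
Step 2: +7 new -> 16 infected
Step 3: +9 new -> 25 infected
Step 4: +4 new -> 29 infected
Step 5: +2 new -> 31 infected
Step 6: +2 new -> 33 infected
Step 7: +1 new -> 34 infected
Step 8: +1 new -> 35 infected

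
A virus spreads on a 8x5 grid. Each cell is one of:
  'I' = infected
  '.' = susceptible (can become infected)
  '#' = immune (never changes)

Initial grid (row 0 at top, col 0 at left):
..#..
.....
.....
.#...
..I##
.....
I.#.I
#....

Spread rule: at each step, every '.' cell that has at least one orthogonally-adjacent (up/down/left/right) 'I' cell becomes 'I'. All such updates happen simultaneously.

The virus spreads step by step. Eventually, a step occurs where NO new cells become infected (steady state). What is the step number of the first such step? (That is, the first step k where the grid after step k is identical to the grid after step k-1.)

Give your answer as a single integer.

Step 0 (initial): 3 infected
Step 1: +8 new -> 11 infected
Step 2: +7 new -> 18 infected
Step 3: +6 new -> 24 infected
Step 4: +4 new -> 28 infected
Step 5: +4 new -> 32 infected
Step 6: +2 new -> 34 infected
Step 7: +0 new -> 34 infected

Answer: 7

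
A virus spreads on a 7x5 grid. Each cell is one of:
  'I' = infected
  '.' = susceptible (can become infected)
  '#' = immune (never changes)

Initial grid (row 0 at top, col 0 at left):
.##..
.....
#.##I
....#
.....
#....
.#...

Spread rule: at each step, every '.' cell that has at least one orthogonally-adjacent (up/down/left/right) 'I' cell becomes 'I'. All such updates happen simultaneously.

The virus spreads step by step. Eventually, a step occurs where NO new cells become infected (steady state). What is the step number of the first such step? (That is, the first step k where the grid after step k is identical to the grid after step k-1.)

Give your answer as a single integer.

Step 0 (initial): 1 infected
Step 1: +1 new -> 2 infected
Step 2: +2 new -> 4 infected
Step 3: +2 new -> 6 infected
Step 4: +1 new -> 7 infected
Step 5: +2 new -> 9 infected
Step 6: +2 new -> 11 infected
Step 7: +3 new -> 14 infected
Step 8: +4 new -> 18 infected
Step 9: +2 new -> 20 infected
Step 10: +3 new -> 23 infected
Step 11: +2 new -> 25 infected
Step 12: +1 new -> 26 infected
Step 13: +0 new -> 26 infected

Answer: 13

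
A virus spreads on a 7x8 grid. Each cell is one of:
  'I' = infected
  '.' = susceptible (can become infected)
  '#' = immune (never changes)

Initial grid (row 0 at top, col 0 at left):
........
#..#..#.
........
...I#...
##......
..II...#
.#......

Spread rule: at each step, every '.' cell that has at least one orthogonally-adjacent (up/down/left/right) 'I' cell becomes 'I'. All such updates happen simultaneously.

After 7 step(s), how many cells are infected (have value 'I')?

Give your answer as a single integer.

Answer: 48

Derivation:
Step 0 (initial): 3 infected
Step 1: +8 new -> 11 infected
Step 2: +7 new -> 18 infected
Step 3: +9 new -> 27 infected
Step 4: +9 new -> 36 infected
Step 5: +7 new -> 43 infected
Step 6: +4 new -> 47 infected
Step 7: +1 new -> 48 infected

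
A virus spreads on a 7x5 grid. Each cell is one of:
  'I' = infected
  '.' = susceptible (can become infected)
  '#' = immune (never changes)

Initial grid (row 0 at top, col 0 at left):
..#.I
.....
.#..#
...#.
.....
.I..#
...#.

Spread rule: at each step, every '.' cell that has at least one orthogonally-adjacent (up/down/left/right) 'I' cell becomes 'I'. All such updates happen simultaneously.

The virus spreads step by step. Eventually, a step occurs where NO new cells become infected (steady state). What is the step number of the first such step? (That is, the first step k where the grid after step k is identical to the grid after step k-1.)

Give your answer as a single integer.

Step 0 (initial): 2 infected
Step 1: +6 new -> 8 infected
Step 2: +7 new -> 15 infected
Step 3: +5 new -> 20 infected
Step 4: +4 new -> 24 infected
Step 5: +3 new -> 27 infected
Step 6: +1 new -> 28 infected
Step 7: +0 new -> 28 infected

Answer: 7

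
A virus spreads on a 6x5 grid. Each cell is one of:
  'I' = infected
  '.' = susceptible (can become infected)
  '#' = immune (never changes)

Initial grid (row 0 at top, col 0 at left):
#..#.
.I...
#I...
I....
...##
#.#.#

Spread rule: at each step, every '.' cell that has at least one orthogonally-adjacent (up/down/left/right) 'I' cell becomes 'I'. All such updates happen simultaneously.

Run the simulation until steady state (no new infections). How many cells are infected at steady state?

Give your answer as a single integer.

Step 0 (initial): 3 infected
Step 1: +6 new -> 9 infected
Step 2: +5 new -> 14 infected
Step 3: +5 new -> 19 infected
Step 4: +2 new -> 21 infected
Step 5: +0 new -> 21 infected

Answer: 21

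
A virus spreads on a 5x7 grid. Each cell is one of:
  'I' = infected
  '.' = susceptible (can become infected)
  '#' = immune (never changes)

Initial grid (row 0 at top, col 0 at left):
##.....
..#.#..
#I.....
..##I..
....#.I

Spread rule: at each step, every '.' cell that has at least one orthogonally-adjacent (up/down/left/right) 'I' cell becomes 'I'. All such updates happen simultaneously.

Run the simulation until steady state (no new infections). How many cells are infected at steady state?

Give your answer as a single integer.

Answer: 27

Derivation:
Step 0 (initial): 3 infected
Step 1: +7 new -> 10 infected
Step 2: +6 new -> 16 infected
Step 3: +5 new -> 21 infected
Step 4: +4 new -> 25 infected
Step 5: +2 new -> 27 infected
Step 6: +0 new -> 27 infected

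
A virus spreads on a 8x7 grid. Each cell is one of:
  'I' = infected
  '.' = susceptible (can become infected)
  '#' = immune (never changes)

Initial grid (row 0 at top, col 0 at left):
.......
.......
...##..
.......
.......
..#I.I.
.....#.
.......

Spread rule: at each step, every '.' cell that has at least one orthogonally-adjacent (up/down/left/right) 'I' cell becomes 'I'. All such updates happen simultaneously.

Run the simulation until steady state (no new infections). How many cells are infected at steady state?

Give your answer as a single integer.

Answer: 52

Derivation:
Step 0 (initial): 2 infected
Step 1: +5 new -> 7 infected
Step 2: +9 new -> 16 infected
Step 3: +9 new -> 25 infected
Step 4: +9 new -> 34 infected
Step 5: +8 new -> 42 infected
Step 6: +6 new -> 48 infected
Step 7: +3 new -> 51 infected
Step 8: +1 new -> 52 infected
Step 9: +0 new -> 52 infected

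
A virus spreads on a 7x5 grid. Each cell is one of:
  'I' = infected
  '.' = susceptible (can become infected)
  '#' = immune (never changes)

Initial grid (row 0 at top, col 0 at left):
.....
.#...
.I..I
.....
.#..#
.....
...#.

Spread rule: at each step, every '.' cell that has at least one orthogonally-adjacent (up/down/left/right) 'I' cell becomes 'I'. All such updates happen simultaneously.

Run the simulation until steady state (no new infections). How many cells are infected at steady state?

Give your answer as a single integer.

Answer: 31

Derivation:
Step 0 (initial): 2 infected
Step 1: +6 new -> 8 infected
Step 2: +7 new -> 15 infected
Step 3: +6 new -> 21 infected
Step 4: +4 new -> 25 infected
Step 5: +4 new -> 29 infected
Step 6: +2 new -> 31 infected
Step 7: +0 new -> 31 infected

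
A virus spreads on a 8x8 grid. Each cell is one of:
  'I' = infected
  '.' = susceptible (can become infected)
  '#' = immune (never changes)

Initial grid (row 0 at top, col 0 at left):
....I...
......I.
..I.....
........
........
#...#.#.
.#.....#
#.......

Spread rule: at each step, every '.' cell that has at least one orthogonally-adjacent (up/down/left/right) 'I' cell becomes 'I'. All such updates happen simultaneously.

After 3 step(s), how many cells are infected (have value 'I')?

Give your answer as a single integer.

Answer: 36

Derivation:
Step 0 (initial): 3 infected
Step 1: +11 new -> 14 infected
Step 2: +12 new -> 26 infected
Step 3: +10 new -> 36 infected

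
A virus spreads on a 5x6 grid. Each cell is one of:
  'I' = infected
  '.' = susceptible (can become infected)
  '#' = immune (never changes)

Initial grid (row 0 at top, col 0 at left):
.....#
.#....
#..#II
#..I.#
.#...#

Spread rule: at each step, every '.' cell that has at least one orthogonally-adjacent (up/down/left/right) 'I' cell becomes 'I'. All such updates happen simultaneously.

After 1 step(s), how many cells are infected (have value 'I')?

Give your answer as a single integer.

Step 0 (initial): 3 infected
Step 1: +5 new -> 8 infected

Answer: 8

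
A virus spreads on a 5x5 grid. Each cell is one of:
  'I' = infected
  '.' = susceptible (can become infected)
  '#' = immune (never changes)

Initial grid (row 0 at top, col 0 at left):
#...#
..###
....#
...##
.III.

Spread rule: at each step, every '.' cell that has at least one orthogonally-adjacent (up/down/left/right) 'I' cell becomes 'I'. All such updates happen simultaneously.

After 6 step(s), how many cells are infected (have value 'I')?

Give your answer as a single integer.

Answer: 17

Derivation:
Step 0 (initial): 3 infected
Step 1: +4 new -> 7 infected
Step 2: +3 new -> 10 infected
Step 3: +3 new -> 13 infected
Step 4: +2 new -> 15 infected
Step 5: +1 new -> 16 infected
Step 6: +1 new -> 17 infected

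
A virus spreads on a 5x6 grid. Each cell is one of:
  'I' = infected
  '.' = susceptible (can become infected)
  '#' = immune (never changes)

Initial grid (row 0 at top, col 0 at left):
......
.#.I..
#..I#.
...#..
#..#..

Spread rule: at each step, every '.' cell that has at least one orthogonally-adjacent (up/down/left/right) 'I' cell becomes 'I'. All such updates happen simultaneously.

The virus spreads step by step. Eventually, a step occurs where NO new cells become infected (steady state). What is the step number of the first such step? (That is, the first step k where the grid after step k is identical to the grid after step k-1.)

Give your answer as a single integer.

Step 0 (initial): 2 infected
Step 1: +4 new -> 6 infected
Step 2: +5 new -> 11 infected
Step 3: +5 new -> 16 infected
Step 4: +4 new -> 20 infected
Step 5: +3 new -> 23 infected
Step 6: +1 new -> 24 infected
Step 7: +0 new -> 24 infected

Answer: 7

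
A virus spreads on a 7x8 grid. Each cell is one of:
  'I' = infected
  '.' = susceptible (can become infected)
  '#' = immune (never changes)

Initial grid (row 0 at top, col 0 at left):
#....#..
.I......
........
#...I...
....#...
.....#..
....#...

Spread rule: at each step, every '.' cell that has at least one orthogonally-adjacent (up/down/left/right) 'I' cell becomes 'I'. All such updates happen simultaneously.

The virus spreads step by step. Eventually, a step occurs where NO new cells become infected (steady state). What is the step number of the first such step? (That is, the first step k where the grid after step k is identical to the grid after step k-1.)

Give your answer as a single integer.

Step 0 (initial): 2 infected
Step 1: +7 new -> 9 infected
Step 2: +12 new -> 21 infected
Step 3: +9 new -> 30 infected
Step 4: +9 new -> 39 infected
Step 5: +7 new -> 46 infected
Step 6: +4 new -> 50 infected
Step 7: +0 new -> 50 infected

Answer: 7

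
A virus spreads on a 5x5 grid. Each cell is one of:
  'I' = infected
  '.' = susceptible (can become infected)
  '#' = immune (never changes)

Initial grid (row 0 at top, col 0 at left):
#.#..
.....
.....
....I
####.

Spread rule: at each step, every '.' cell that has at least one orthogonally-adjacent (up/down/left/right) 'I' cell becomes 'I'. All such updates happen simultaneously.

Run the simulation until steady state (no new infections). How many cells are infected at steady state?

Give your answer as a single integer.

Step 0 (initial): 1 infected
Step 1: +3 new -> 4 infected
Step 2: +3 new -> 7 infected
Step 3: +4 new -> 11 infected
Step 4: +4 new -> 15 infected
Step 5: +2 new -> 17 infected
Step 6: +2 new -> 19 infected
Step 7: +0 new -> 19 infected

Answer: 19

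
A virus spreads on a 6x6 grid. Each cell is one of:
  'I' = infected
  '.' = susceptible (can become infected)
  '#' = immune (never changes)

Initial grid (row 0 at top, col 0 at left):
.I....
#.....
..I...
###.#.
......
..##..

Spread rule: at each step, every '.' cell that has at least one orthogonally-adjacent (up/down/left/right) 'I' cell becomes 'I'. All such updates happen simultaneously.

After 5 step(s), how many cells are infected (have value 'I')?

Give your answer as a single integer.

Step 0 (initial): 2 infected
Step 1: +6 new -> 8 infected
Step 2: +5 new -> 13 infected
Step 3: +4 new -> 17 infected
Step 4: +5 new -> 22 infected
Step 5: +3 new -> 25 infected

Answer: 25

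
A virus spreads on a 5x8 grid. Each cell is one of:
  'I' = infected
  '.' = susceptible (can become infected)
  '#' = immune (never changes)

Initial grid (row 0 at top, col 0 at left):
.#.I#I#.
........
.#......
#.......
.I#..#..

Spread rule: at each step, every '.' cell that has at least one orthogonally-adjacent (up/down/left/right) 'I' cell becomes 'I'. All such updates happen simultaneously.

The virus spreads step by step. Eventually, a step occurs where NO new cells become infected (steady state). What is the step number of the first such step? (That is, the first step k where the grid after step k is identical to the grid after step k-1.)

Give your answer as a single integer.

Step 0 (initial): 3 infected
Step 1: +5 new -> 8 infected
Step 2: +6 new -> 14 infected
Step 3: +7 new -> 21 infected
Step 4: +6 new -> 27 infected
Step 5: +5 new -> 32 infected
Step 6: +1 new -> 33 infected
Step 7: +0 new -> 33 infected

Answer: 7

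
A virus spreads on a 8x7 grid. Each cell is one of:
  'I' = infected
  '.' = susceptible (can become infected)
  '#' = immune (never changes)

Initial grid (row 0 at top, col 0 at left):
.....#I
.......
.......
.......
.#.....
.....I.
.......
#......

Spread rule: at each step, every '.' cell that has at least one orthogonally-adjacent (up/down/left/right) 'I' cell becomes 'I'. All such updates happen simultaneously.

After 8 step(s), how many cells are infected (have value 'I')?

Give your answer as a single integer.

Answer: 53

Derivation:
Step 0 (initial): 2 infected
Step 1: +5 new -> 7 infected
Step 2: +9 new -> 16 infected
Step 3: +9 new -> 25 infected
Step 4: +8 new -> 33 infected
Step 5: +7 new -> 40 infected
Step 6: +7 new -> 47 infected
Step 7: +4 new -> 51 infected
Step 8: +2 new -> 53 infected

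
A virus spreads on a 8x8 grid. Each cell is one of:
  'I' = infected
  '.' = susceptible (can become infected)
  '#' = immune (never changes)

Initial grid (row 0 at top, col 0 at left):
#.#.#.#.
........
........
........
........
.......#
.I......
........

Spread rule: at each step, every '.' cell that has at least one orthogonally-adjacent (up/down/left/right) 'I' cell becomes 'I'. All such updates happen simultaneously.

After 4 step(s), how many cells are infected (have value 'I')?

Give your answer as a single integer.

Answer: 24

Derivation:
Step 0 (initial): 1 infected
Step 1: +4 new -> 5 infected
Step 2: +6 new -> 11 infected
Step 3: +6 new -> 17 infected
Step 4: +7 new -> 24 infected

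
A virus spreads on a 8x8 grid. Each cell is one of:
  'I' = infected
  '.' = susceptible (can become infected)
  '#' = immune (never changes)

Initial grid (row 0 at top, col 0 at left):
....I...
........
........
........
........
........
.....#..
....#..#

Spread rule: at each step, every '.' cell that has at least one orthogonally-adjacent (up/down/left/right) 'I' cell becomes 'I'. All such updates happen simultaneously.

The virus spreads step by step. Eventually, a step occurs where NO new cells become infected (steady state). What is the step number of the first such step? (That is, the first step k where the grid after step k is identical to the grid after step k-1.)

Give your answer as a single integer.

Answer: 12

Derivation:
Step 0 (initial): 1 infected
Step 1: +3 new -> 4 infected
Step 2: +5 new -> 9 infected
Step 3: +7 new -> 16 infected
Step 4: +8 new -> 24 infected
Step 5: +8 new -> 32 infected
Step 6: +8 new -> 40 infected
Step 7: +6 new -> 46 infected
Step 8: +6 new -> 52 infected
Step 9: +5 new -> 57 infected
Step 10: +3 new -> 60 infected
Step 11: +1 new -> 61 infected
Step 12: +0 new -> 61 infected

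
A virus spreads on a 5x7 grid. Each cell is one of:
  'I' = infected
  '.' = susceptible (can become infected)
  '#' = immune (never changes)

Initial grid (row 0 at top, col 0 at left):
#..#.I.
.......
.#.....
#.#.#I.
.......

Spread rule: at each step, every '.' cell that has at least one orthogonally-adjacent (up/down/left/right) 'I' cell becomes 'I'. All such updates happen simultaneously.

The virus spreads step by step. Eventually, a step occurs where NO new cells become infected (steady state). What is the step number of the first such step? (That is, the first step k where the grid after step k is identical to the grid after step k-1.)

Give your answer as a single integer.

Step 0 (initial): 2 infected
Step 1: +6 new -> 8 infected
Step 2: +6 new -> 14 infected
Step 3: +3 new -> 17 infected
Step 4: +4 new -> 21 infected
Step 5: +3 new -> 24 infected
Step 6: +4 new -> 28 infected
Step 7: +1 new -> 29 infected
Step 8: +0 new -> 29 infected

Answer: 8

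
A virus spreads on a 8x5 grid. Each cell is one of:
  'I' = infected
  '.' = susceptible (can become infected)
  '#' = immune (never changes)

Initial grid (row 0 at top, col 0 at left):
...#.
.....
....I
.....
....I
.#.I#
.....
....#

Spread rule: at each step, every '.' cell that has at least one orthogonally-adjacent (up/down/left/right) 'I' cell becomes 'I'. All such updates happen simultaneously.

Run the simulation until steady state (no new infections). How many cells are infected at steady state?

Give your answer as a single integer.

Step 0 (initial): 3 infected
Step 1: +6 new -> 9 infected
Step 2: +8 new -> 17 infected
Step 3: +6 new -> 23 infected
Step 4: +7 new -> 30 infected
Step 5: +5 new -> 35 infected
Step 6: +1 new -> 36 infected
Step 7: +0 new -> 36 infected

Answer: 36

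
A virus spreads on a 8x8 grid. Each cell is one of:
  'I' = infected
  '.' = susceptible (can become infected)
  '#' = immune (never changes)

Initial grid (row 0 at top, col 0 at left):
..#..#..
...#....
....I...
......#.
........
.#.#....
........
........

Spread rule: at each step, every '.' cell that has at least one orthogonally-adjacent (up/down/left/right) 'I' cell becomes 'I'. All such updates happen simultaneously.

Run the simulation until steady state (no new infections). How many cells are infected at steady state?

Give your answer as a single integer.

Answer: 58

Derivation:
Step 0 (initial): 1 infected
Step 1: +4 new -> 5 infected
Step 2: +7 new -> 12 infected
Step 3: +9 new -> 21 infected
Step 4: +10 new -> 31 infected
Step 5: +11 new -> 42 infected
Step 6: +7 new -> 49 infected
Step 7: +5 new -> 54 infected
Step 8: +3 new -> 57 infected
Step 9: +1 new -> 58 infected
Step 10: +0 new -> 58 infected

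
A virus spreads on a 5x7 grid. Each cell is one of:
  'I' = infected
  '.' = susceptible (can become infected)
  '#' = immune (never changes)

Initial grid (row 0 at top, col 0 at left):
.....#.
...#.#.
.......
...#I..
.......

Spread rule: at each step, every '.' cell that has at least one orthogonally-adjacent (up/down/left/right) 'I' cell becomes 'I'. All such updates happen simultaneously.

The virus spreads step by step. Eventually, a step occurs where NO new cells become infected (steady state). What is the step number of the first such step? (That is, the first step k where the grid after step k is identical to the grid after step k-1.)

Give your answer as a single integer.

Answer: 8

Derivation:
Step 0 (initial): 1 infected
Step 1: +3 new -> 4 infected
Step 2: +6 new -> 10 infected
Step 3: +5 new -> 15 infected
Step 4: +6 new -> 21 infected
Step 5: +6 new -> 27 infected
Step 6: +3 new -> 30 infected
Step 7: +1 new -> 31 infected
Step 8: +0 new -> 31 infected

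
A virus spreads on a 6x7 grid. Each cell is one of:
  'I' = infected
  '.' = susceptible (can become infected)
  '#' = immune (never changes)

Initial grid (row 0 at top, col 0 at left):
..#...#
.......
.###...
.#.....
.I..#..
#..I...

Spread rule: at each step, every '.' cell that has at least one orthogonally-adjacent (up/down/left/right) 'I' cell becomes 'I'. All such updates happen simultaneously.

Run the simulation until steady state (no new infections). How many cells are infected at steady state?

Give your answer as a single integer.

Step 0 (initial): 2 infected
Step 1: +6 new -> 8 infected
Step 2: +4 new -> 12 infected
Step 3: +4 new -> 16 infected
Step 4: +4 new -> 20 infected
Step 5: +5 new -> 25 infected
Step 6: +6 new -> 31 infected
Step 7: +3 new -> 34 infected
Step 8: +0 new -> 34 infected

Answer: 34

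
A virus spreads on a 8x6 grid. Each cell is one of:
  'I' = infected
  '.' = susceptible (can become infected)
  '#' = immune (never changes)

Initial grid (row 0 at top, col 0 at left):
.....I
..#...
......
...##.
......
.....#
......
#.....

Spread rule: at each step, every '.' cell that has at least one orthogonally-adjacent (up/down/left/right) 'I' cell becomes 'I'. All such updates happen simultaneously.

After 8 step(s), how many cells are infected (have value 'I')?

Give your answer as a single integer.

Answer: 33

Derivation:
Step 0 (initial): 1 infected
Step 1: +2 new -> 3 infected
Step 2: +3 new -> 6 infected
Step 3: +4 new -> 10 infected
Step 4: +3 new -> 13 infected
Step 5: +4 new -> 17 infected
Step 6: +5 new -> 22 infected
Step 7: +5 new -> 27 infected
Step 8: +6 new -> 33 infected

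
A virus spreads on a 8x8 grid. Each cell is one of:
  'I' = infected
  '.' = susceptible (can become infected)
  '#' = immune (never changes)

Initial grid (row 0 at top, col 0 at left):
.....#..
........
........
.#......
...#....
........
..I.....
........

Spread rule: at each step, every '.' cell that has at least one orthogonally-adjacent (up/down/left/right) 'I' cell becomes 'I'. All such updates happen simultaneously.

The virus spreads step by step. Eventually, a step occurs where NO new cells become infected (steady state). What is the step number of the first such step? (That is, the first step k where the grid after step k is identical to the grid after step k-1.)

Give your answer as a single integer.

Answer: 12

Derivation:
Step 0 (initial): 1 infected
Step 1: +4 new -> 5 infected
Step 2: +7 new -> 12 infected
Step 3: +7 new -> 19 infected
Step 4: +7 new -> 26 infected
Step 5: +9 new -> 35 infected
Step 6: +9 new -> 44 infected
Step 7: +7 new -> 51 infected
Step 8: +5 new -> 56 infected
Step 9: +2 new -> 58 infected
Step 10: +2 new -> 60 infected
Step 11: +1 new -> 61 infected
Step 12: +0 new -> 61 infected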